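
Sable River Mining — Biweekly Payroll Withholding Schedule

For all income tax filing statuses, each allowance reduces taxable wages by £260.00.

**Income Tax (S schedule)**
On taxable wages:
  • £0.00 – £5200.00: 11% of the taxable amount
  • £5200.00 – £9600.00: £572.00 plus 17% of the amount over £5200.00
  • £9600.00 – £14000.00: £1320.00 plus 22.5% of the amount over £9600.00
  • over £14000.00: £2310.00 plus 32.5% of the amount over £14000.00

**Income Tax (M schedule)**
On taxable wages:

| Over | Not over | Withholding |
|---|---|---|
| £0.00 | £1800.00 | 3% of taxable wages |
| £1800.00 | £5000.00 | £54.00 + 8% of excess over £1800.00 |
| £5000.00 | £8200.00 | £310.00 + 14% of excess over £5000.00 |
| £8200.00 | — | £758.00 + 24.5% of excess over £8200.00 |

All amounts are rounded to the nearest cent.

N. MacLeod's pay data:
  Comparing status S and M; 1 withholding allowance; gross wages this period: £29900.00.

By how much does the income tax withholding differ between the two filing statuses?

Income Tax (S): taxable = £29900.00 − 1×£260.00 = £29640.00
  £2310.00 + 32.5% × (£29640.00 − £14000.00) = £2310.00 + 32.5% × £15640.00 = £7393.00
Income Tax (M): taxable = £29900.00 − 1×£260.00 = £29640.00
  £758.00 + 24.5% × (£29640.00 − £8200.00) = £758.00 + 24.5% × £21440.00 = £6010.80
Difference: |£7393.00 − £6010.80| = £1382.20 (higher under S)

£1382.20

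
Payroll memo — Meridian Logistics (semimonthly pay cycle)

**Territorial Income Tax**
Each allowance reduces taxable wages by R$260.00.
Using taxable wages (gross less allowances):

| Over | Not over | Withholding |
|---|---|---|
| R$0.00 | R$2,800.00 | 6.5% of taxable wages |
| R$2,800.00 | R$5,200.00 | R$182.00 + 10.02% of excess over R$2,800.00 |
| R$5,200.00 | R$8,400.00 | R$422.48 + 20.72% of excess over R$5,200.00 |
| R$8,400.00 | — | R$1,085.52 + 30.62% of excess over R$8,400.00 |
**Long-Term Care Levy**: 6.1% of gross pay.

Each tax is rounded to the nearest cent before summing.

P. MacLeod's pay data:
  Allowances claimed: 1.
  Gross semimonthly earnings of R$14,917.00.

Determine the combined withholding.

Territorial Income Tax: taxable = R$14,917.00 − 1×R$260.00 = R$14,657.00
  R$1,085.52 + 30.62% × (R$14,657.00 − R$8,400.00) = R$1,085.52 + 30.62% × R$6,257.00 = R$3,001.41
Long-Term Care Levy: 6.1% × R$14,917.00 = R$909.94
Total: R$3,001.41 + R$909.94 = R$3,911.35

R$3,911.35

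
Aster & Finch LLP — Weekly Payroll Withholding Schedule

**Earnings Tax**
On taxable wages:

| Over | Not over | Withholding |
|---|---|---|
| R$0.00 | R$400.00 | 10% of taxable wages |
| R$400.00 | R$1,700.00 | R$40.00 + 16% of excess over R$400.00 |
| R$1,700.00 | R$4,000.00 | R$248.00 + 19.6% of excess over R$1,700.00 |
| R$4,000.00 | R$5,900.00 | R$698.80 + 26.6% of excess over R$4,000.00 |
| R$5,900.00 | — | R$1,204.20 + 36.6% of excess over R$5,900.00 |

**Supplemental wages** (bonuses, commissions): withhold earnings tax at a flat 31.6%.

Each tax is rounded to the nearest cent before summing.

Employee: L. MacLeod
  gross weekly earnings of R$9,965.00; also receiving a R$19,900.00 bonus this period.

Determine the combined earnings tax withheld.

Earnings Tax: taxable = R$9,965.00
  R$1,204.20 + 36.6% × (R$9,965.00 − R$5,900.00) = R$1,204.20 + 36.6% × R$4,065.00 = R$2,691.99
Supplemental (31.6% flat on bonus): 31.6% × R$19,900.00 = R$6,288.40
Total earnings tax: R$2,691.99 + R$6,288.40 = R$8,980.39

R$8,980.39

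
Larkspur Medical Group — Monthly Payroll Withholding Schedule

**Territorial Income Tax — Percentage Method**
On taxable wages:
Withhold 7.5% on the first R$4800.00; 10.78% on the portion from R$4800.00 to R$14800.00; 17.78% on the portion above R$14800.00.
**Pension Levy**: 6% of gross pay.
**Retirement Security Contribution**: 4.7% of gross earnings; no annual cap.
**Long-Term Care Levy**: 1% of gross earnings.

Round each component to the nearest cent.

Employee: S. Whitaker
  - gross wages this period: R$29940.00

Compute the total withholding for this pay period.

Territorial Income Tax: taxable = R$29940.00
  R$1438.00 + 17.78% × (R$29940.00 − R$14800.00) = R$1438.00 + 17.78% × R$15140.00 = R$4129.89
Pension Levy: 6% × R$29940.00 = R$1796.40
Retirement Security Contribution: 4.7% × R$29940.00 = R$1407.18
Long-Term Care Levy: 1% × R$29940.00 = R$299.40
Total: R$4129.89 + R$1796.40 + R$1407.18 + R$299.40 = R$7632.87

R$7632.87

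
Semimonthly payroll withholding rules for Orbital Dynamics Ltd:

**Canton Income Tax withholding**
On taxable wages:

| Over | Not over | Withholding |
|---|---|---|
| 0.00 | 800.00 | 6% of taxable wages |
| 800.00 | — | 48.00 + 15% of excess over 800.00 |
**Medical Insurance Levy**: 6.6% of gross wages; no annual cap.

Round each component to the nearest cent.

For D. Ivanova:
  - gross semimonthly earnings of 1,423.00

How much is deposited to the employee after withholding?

1,187.63

Canton Income Tax: taxable = 1,423.00
  48.00 + 15% × (1,423.00 − 800.00) = 48.00 + 15% × 623.00 = 141.45
Medical Insurance Levy: 6.6% × 1,423.00 = 93.92
Total withheld: 141.45 + 93.92 = 235.37
Net pay: 1,423.00 − 235.37 = 1,187.63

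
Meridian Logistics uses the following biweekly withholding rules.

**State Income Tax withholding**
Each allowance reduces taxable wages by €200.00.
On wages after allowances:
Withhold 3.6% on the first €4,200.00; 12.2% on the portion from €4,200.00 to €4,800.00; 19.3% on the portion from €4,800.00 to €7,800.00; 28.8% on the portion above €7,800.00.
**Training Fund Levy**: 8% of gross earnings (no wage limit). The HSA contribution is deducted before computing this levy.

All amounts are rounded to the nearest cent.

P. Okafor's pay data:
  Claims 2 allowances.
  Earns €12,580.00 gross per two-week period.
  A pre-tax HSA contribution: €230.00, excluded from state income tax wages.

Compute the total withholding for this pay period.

€2,986.60

State Income Tax: taxable = €12,580.00 − €230.00 − 2×€200.00 = €11,950.00
  €803.40 + 28.8% × (€11,950.00 − €7,800.00) = €803.40 + 28.8% × €4,150.00 = €1,998.60
Training Fund Levy: 8% × €12,350.00 = €988.00
Total: €1,998.60 + €988.00 = €2,986.60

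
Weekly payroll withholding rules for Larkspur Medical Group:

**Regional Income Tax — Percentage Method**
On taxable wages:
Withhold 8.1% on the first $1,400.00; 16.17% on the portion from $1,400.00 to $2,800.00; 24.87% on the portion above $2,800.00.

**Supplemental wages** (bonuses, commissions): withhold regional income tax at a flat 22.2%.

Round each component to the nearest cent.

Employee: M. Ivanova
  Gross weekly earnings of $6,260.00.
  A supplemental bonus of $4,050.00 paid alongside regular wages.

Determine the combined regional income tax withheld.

$2,099.38

Regional Income Tax: taxable = $6,260.00
  $339.78 + 24.87% × ($6,260.00 − $2,800.00) = $339.78 + 24.87% × $3,460.00 = $1,200.28
Supplemental (22.2% flat on bonus): 22.2% × $4,050.00 = $899.10
Total regional income tax: $1,200.28 + $899.10 = $2,099.38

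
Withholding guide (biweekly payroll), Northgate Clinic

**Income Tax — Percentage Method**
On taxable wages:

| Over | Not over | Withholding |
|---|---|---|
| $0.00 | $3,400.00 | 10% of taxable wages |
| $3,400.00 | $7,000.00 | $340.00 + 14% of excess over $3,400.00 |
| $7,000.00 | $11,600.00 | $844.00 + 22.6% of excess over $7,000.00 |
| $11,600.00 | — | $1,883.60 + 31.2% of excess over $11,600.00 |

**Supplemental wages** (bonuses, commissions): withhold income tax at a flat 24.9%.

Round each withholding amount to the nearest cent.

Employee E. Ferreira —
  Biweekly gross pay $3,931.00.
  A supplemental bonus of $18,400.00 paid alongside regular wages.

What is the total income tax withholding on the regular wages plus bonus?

Income Tax: taxable = $3,931.00
  $340.00 + 14% × ($3,931.00 − $3,400.00) = $340.00 + 14% × $531.00 = $414.34
Supplemental (24.9% flat on bonus): 24.9% × $18,400.00 = $4,581.60
Total income tax: $414.34 + $4,581.60 = $4,995.94

$4,995.94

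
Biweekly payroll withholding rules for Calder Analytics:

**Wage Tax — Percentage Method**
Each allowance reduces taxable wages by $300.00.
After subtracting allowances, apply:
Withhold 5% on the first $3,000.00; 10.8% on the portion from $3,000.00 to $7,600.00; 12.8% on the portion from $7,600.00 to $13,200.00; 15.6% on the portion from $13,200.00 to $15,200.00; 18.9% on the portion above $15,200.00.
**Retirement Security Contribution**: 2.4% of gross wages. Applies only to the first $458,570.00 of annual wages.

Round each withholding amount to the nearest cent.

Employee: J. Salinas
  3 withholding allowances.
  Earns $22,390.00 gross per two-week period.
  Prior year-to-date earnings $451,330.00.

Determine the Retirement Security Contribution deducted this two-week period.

Retirement Security Contribution: cap $458,570.00 − YTD $451,330.00 = $7,240.00 subject; 2.4% × $7,240.00 = $173.76

$173.76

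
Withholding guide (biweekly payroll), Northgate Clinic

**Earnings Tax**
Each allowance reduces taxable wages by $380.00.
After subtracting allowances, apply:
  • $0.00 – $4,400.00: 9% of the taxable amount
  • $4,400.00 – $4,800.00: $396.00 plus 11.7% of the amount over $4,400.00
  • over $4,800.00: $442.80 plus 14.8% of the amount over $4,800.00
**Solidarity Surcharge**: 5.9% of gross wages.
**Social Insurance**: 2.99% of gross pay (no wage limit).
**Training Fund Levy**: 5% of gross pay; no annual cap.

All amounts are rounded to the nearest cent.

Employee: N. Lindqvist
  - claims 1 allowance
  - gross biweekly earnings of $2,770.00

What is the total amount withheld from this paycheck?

$599.85

Earnings Tax: taxable = $2,770.00 − 1×$380.00 = $2,390.00
  9% × $2,390.00 = $215.10
Solidarity Surcharge: 5.9% × $2,770.00 = $163.43
Social Insurance: 2.99% × $2,770.00 = $82.82
Training Fund Levy: 5% × $2,770.00 = $138.50
Total: $215.10 + $163.43 + $82.82 + $138.50 = $599.85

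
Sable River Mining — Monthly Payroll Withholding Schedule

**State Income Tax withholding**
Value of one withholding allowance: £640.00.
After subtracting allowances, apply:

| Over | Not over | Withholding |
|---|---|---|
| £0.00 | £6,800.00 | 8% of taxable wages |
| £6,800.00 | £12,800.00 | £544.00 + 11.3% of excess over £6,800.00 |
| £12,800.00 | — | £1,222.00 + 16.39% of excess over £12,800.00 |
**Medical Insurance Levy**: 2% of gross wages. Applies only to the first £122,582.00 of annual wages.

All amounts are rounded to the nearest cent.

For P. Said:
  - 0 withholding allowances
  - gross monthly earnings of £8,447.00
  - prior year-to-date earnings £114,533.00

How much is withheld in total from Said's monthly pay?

State Income Tax: taxable = £8,447.00
  £544.00 + 11.3% × (£8,447.00 − £6,800.00) = £544.00 + 11.3% × £1,647.00 = £730.11
Medical Insurance Levy: cap £122,582.00 − YTD £114,533.00 = £8,049.00 subject; 2% × £8,049.00 = £160.98
Total: £730.11 + £160.98 = £891.09

£891.09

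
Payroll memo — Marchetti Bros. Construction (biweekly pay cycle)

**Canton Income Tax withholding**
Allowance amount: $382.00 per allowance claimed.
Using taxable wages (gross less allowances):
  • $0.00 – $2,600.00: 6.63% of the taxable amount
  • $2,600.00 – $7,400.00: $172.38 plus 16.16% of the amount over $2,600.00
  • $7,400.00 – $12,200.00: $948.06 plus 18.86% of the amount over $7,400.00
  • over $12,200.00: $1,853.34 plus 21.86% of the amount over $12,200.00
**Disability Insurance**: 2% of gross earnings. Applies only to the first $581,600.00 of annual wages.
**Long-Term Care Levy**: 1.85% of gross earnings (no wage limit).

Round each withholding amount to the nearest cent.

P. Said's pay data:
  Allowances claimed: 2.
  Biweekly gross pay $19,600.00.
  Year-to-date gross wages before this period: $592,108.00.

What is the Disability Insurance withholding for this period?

Disability Insurance: YTD $592,108.00 ≥ cap $581,600.00 → $0.00

$0.00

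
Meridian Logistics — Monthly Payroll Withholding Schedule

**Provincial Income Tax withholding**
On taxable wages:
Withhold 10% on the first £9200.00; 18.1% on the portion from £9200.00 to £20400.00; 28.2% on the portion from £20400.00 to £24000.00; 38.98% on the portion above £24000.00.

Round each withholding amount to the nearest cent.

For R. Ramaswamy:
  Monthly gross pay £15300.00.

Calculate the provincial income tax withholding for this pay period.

£2024.10

Provincial Income Tax: taxable = £15300.00
  £920.00 + 18.1% × (£15300.00 − £9200.00) = £920.00 + 18.1% × £6100.00 = £2024.10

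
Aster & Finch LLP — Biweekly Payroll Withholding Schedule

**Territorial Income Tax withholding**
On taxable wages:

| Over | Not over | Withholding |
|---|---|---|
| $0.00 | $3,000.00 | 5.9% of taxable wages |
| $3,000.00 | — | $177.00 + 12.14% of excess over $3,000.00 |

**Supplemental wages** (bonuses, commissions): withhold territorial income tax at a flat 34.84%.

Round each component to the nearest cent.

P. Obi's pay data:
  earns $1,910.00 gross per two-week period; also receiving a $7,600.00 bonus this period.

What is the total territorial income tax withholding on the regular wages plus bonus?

Territorial Income Tax: taxable = $1,910.00
  5.9% × $1,910.00 = $112.69
Supplemental (34.84% flat on bonus): 34.84% × $7,600.00 = $2,647.84
Total territorial income tax: $112.69 + $2,647.84 = $2,760.53

$2,760.53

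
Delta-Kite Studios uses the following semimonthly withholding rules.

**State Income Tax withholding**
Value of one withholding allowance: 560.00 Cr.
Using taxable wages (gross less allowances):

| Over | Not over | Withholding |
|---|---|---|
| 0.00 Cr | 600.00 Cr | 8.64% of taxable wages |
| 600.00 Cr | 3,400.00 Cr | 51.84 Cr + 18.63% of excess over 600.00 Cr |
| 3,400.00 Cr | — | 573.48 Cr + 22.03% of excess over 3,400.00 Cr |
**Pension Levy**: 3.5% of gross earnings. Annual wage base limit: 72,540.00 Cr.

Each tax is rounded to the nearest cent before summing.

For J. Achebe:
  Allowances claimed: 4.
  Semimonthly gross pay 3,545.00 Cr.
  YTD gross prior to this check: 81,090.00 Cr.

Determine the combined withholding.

State Income Tax: taxable = 3,545.00 Cr − 4×560.00 Cr = 1,305.00 Cr
  51.84 Cr + 18.63% × (1,305.00 Cr − 600.00 Cr) = 51.84 Cr + 18.63% × 705.00 Cr = 183.18 Cr
Pension Levy: YTD 81,090.00 Cr ≥ cap 72,540.00 Cr → 0.00 Cr
Total: 183.18 Cr + 0.00 Cr = 183.18 Cr

183.18 Cr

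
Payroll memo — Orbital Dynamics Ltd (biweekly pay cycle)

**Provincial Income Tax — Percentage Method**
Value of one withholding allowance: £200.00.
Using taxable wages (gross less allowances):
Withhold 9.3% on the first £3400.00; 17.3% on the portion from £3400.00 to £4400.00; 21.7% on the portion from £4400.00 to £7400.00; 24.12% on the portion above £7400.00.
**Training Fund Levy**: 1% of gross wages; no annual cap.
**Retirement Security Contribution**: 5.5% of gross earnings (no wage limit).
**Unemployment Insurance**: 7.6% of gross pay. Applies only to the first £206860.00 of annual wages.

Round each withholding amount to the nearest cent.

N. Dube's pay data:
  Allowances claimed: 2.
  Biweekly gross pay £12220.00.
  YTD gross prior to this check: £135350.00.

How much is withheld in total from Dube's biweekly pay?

£3929.32

Provincial Income Tax: taxable = £12220.00 − 2×£200.00 = £11820.00
  £1140.20 + 24.12% × (£11820.00 − £7400.00) = £1140.20 + 24.12% × £4420.00 = £2206.30
Training Fund Levy: 1% × £12220.00 = £122.20
Retirement Security Contribution: 5.5% × £12220.00 = £672.10
Unemployment Insurance: 7.6% × £12220.00 = £928.72
Total: £2206.30 + £122.20 + £672.10 + £928.72 = £3929.32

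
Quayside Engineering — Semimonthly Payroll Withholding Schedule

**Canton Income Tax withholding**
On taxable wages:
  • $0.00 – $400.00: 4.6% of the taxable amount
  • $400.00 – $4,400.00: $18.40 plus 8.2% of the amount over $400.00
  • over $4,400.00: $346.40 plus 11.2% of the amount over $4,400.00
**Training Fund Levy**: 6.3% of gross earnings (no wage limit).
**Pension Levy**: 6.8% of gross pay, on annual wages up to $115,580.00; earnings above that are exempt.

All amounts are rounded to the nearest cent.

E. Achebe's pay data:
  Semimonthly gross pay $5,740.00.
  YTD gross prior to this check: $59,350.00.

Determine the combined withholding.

$1,248.42

Canton Income Tax: taxable = $5,740.00
  $346.40 + 11.2% × ($5,740.00 − $4,400.00) = $346.40 + 11.2% × $1,340.00 = $496.48
Training Fund Levy: 6.3% × $5,740.00 = $361.62
Pension Levy: 6.8% × $5,740.00 = $390.32
Total: $496.48 + $361.62 + $390.32 = $1,248.42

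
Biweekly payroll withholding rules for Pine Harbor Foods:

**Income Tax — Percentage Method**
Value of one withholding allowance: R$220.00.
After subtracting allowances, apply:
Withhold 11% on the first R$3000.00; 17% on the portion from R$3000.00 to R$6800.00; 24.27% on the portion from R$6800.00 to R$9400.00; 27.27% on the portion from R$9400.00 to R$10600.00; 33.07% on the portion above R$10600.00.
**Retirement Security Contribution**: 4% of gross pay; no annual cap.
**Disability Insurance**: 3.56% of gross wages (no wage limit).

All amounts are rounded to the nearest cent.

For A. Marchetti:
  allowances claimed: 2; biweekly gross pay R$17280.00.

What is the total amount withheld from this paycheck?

Income Tax: taxable = R$17280.00 − 2×R$220.00 = R$16840.00
  R$1934.26 + 33.07% × (R$16840.00 − R$10600.00) = R$1934.26 + 33.07% × R$6240.00 = R$3997.83
Retirement Security Contribution: 4% × R$17280.00 = R$691.20
Disability Insurance: 3.56% × R$17280.00 = R$615.17
Total: R$3997.83 + R$691.20 + R$615.17 = R$5304.20

R$5304.20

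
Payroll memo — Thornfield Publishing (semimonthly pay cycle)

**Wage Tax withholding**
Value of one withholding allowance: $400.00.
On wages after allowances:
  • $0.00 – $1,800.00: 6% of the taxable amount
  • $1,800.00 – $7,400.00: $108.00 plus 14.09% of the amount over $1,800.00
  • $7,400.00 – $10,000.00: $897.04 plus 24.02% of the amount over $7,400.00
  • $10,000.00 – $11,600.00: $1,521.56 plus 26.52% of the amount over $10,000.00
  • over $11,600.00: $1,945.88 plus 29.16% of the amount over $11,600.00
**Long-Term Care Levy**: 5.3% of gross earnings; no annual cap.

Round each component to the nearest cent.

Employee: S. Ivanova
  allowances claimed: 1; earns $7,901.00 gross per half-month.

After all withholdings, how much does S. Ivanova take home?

$6,560.95

Wage Tax: taxable = $7,901.00 − 1×$400.00 = $7,501.00
  $897.04 + 24.02% × ($7,501.00 − $7,400.00) = $897.04 + 24.02% × $101.00 = $921.30
Long-Term Care Levy: 5.3% × $7,901.00 = $418.75
Total withheld: $921.30 + $418.75 = $1,340.05
Net pay: $7,901.00 − $1,340.05 = $6,560.95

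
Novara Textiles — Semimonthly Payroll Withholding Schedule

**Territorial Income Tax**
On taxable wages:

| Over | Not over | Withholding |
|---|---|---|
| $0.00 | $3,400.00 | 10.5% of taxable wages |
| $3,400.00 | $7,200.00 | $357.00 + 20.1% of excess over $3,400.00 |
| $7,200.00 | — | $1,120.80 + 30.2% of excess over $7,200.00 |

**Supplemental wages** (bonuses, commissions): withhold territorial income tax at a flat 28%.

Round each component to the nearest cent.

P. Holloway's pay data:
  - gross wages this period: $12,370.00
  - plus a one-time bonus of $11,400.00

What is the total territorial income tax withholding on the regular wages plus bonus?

Territorial Income Tax: taxable = $12,370.00
  $1,120.80 + 30.2% × ($12,370.00 − $7,200.00) = $1,120.80 + 30.2% × $5,170.00 = $2,682.14
Supplemental (28% flat on bonus): 28% × $11,400.00 = $3,192.00
Total territorial income tax: $2,682.14 + $3,192.00 = $5,874.14

$5,874.14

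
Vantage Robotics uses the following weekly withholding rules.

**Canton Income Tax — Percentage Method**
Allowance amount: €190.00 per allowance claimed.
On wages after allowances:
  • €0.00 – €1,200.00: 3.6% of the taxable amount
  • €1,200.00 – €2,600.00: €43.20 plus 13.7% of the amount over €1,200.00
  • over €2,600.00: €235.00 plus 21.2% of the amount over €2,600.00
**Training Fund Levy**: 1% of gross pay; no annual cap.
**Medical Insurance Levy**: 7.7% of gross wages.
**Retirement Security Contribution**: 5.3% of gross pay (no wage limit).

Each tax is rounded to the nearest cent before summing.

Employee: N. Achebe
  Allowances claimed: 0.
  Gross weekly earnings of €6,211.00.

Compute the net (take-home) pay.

€4,340.93

Canton Income Tax: taxable = €6,211.00
  €235.00 + 21.2% × (€6,211.00 − €2,600.00) = €235.00 + 21.2% × €3,611.00 = €1,000.53
Training Fund Levy: 1% × €6,211.00 = €62.11
Medical Insurance Levy: 7.7% × €6,211.00 = €478.25
Retirement Security Contribution: 5.3% × €6,211.00 = €329.18
Total withheld: €1,000.53 + €62.11 + €478.25 + €329.18 = €1,870.07
Net pay: €6,211.00 − €1,870.07 = €4,340.93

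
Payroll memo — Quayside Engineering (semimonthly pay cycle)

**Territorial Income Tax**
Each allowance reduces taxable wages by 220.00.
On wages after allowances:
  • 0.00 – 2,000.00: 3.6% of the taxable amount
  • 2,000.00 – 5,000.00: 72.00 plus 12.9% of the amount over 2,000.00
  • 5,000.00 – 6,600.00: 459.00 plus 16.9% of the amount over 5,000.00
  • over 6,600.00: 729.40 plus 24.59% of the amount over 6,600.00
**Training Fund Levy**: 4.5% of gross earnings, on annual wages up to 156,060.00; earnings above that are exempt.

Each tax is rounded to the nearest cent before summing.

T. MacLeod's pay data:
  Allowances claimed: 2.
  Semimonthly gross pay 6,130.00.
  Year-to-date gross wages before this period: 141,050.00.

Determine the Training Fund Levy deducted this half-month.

275.85

Training Fund Levy: 4.5% × 6,130.00 = 275.85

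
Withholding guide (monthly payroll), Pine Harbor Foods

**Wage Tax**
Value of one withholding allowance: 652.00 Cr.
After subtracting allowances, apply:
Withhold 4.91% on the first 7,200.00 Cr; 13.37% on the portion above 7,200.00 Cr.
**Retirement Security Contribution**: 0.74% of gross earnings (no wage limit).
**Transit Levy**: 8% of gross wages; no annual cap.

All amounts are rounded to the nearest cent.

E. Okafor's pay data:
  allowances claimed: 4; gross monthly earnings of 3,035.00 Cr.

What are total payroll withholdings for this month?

286.23 Cr

Wage Tax: taxable = 3,035.00 Cr − 4×652.00 Cr = 427.00 Cr
  4.91% × 427.00 Cr = 20.97 Cr
Retirement Security Contribution: 0.74% × 3,035.00 Cr = 22.46 Cr
Transit Levy: 8% × 3,035.00 Cr = 242.80 Cr
Total: 20.97 Cr + 22.46 Cr + 242.80 Cr = 286.23 Cr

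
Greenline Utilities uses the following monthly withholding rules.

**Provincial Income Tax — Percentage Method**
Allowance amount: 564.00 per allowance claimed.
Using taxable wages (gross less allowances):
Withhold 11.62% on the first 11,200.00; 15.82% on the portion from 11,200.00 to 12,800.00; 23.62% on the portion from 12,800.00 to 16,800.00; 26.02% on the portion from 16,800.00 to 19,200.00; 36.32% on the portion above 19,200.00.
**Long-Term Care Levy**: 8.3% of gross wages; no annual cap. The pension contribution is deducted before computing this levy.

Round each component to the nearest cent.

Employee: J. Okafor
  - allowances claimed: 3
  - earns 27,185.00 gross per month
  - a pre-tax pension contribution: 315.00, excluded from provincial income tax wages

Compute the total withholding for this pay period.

7,525.26

Provincial Income Tax: taxable = 27,185.00 − 315.00 − 3×564.00 = 25,178.00
  3,123.84 + 36.32% × (25,178.00 − 19,200.00) = 3,123.84 + 36.32% × 5,978.00 = 5,295.05
Long-Term Care Levy: 8.3% × 26,870.00 = 2,230.21
Total: 5,295.05 + 2,230.21 = 7,525.26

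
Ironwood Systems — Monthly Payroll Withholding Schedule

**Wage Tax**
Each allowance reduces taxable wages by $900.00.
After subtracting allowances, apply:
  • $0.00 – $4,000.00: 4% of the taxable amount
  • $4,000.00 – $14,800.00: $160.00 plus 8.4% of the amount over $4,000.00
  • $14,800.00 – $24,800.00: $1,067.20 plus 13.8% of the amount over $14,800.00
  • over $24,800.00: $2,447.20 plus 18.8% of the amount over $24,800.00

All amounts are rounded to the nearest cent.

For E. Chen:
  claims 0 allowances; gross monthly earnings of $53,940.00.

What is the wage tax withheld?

Wage Tax: taxable = $53,940.00
  $2,447.20 + 18.8% × ($53,940.00 − $24,800.00) = $2,447.20 + 18.8% × $29,140.00 = $7,925.52

$7,925.52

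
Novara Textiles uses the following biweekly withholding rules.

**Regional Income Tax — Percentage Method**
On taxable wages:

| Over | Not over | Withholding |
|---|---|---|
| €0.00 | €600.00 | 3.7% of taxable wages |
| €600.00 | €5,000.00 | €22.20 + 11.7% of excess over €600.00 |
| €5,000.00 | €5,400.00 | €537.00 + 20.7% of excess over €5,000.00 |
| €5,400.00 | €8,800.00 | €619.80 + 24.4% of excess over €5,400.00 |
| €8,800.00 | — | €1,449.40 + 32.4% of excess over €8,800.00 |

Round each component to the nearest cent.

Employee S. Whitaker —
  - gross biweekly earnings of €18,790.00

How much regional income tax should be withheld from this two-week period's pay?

Regional Income Tax: taxable = €18,790.00
  €1,449.40 + 32.4% × (€18,790.00 − €8,800.00) = €1,449.40 + 32.4% × €9,990.00 = €4,686.16

€4,686.16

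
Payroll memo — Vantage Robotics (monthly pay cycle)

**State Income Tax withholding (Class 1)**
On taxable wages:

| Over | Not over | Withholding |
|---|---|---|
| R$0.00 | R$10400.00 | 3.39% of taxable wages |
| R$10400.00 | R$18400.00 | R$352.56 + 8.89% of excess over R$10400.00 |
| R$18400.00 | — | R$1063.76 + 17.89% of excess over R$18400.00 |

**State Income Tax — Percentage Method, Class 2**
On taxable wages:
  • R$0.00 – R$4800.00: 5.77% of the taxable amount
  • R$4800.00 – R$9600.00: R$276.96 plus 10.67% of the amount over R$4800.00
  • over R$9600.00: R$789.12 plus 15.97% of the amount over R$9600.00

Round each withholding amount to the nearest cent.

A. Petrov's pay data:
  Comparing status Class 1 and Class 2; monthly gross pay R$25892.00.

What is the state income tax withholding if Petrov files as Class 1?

State Income Tax (Class 1): taxable = R$25892.00
  R$1063.76 + 17.89% × (R$25892.00 − R$18400.00) = R$1063.76 + 17.89% × R$7492.00 = R$2404.08

R$2404.08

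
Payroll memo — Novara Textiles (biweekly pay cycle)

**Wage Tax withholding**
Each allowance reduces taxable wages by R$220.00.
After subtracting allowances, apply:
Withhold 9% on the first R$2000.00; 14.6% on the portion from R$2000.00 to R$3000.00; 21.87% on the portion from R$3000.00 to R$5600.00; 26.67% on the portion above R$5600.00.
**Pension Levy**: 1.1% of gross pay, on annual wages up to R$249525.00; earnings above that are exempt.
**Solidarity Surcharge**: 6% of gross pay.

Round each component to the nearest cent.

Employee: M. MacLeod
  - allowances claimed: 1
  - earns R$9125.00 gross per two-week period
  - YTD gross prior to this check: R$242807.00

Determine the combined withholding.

Wage Tax: taxable = R$9125.00 − 1×R$220.00 = R$8905.00
  R$894.62 + 26.67% × (R$8905.00 − R$5600.00) = R$894.62 + 26.67% × R$3305.00 = R$1776.06
Pension Levy: cap R$249525.00 − YTD R$242807.00 = R$6718.00 subject; 1.1% × R$6718.00 = R$73.90
Solidarity Surcharge: 6% × R$9125.00 = R$547.50
Total: R$1776.06 + R$73.90 + R$547.50 = R$2397.46

R$2397.46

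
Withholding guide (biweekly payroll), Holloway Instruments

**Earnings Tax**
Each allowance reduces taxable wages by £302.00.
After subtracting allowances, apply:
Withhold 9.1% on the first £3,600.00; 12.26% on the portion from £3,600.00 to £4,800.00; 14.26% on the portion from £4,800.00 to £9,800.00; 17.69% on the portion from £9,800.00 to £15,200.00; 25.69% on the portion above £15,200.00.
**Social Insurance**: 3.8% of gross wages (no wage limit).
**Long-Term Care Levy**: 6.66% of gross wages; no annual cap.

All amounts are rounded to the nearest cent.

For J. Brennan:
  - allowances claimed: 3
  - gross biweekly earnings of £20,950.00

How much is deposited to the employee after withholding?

£15,371.23

Earnings Tax: taxable = £20,950.00 − 3×£302.00 = £20,044.00
  £2,142.98 + 25.69% × (£20,044.00 − £15,200.00) = £2,142.98 + 25.69% × £4,844.00 = £3,387.40
Social Insurance: 3.8% × £20,950.00 = £796.10
Long-Term Care Levy: 6.66% × £20,950.00 = £1,395.27
Total withheld: £3,387.40 + £796.10 + £1,395.27 = £5,578.77
Net pay: £20,950.00 − £5,578.77 = £15,371.23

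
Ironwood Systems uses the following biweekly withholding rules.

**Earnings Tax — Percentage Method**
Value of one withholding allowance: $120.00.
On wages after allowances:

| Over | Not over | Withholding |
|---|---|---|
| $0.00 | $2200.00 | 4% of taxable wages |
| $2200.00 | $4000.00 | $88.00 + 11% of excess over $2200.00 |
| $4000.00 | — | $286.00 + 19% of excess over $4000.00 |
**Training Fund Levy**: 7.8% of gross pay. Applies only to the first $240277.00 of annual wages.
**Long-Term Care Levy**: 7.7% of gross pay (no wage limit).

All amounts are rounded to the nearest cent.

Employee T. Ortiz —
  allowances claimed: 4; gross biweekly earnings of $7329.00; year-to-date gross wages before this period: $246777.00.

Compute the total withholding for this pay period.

$1391.64

Earnings Tax: taxable = $7329.00 − 4×$120.00 = $6849.00
  $286.00 + 19% × ($6849.00 − $4000.00) = $286.00 + 19% × $2849.00 = $827.31
Training Fund Levy: YTD $246777.00 ≥ cap $240277.00 → $0.00
Long-Term Care Levy: 7.7% × $7329.00 = $564.33
Total: $827.31 + $0.00 + $564.33 = $1391.64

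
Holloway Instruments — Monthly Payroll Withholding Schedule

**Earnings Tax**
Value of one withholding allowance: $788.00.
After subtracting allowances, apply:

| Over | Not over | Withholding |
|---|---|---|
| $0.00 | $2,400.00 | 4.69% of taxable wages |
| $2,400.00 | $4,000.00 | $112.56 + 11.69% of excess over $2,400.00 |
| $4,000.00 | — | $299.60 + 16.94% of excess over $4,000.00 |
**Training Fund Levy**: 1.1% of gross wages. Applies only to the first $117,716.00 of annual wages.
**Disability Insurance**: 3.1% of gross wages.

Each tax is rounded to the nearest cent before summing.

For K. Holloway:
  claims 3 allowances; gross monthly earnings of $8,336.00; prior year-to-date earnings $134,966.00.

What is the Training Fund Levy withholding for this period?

Training Fund Levy: YTD $134,966.00 ≥ cap $117,716.00 → $0.00

$0.00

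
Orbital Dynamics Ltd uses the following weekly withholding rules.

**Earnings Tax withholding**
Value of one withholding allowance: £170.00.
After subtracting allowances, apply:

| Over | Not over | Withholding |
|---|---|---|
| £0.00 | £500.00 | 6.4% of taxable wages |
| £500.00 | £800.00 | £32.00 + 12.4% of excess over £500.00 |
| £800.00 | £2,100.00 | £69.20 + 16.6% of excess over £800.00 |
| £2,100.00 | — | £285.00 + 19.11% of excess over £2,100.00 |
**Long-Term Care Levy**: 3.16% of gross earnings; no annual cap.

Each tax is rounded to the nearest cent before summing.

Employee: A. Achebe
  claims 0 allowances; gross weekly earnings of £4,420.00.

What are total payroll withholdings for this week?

£868.02

Earnings Tax: taxable = £4,420.00
  £285.00 + 19.11% × (£4,420.00 − £2,100.00) = £285.00 + 19.11% × £2,320.00 = £728.35
Long-Term Care Levy: 3.16% × £4,420.00 = £139.67
Total: £728.35 + £139.67 = £868.02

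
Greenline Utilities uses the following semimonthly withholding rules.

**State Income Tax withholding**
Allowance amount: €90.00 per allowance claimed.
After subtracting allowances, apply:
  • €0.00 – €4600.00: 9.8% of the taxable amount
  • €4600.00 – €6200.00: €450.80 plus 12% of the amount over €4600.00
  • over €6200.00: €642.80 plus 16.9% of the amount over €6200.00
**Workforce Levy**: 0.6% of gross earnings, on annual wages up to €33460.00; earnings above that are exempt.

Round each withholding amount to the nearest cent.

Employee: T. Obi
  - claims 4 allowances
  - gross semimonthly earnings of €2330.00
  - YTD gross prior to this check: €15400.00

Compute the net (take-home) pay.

State Income Tax: taxable = €2330.00 − 4×€90.00 = €1970.00
  9.8% × €1970.00 = €193.06
Workforce Levy: 0.6% × €2330.00 = €13.98
Total withheld: €193.06 + €13.98 = €207.04
Net pay: €2330.00 − €207.04 = €2122.96

€2122.96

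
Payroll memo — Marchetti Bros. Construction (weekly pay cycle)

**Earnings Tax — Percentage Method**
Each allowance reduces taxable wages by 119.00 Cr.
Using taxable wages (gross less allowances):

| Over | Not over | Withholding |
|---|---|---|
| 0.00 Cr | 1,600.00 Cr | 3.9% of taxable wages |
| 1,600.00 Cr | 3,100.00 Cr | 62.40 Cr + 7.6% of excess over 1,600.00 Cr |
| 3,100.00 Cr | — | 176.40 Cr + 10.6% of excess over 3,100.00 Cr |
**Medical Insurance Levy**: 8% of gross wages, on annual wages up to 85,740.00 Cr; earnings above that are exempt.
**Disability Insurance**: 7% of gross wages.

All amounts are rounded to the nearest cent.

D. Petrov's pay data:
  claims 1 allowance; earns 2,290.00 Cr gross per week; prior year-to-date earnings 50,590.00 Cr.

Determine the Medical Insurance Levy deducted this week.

Medical Insurance Levy: 8% × 2,290.00 Cr = 183.20 Cr

183.20 Cr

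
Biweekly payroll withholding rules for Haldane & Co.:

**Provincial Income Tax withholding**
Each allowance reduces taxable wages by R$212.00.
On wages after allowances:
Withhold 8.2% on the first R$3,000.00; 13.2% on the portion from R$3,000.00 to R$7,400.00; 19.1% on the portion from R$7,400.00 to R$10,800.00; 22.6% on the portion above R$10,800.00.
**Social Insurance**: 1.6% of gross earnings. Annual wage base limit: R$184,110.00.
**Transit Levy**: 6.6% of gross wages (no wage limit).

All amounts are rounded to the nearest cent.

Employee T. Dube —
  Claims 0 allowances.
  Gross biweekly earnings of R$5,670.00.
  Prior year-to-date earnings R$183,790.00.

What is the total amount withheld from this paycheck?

Provincial Income Tax: taxable = R$5,670.00
  R$246.00 + 13.2% × (R$5,670.00 − R$3,000.00) = R$246.00 + 13.2% × R$2,670.00 = R$598.44
Social Insurance: cap R$184,110.00 − YTD R$183,790.00 = R$320.00 subject; 1.6% × R$320.00 = R$5.12
Transit Levy: 6.6% × R$5,670.00 = R$374.22
Total: R$598.44 + R$5.12 + R$374.22 = R$977.78

R$977.78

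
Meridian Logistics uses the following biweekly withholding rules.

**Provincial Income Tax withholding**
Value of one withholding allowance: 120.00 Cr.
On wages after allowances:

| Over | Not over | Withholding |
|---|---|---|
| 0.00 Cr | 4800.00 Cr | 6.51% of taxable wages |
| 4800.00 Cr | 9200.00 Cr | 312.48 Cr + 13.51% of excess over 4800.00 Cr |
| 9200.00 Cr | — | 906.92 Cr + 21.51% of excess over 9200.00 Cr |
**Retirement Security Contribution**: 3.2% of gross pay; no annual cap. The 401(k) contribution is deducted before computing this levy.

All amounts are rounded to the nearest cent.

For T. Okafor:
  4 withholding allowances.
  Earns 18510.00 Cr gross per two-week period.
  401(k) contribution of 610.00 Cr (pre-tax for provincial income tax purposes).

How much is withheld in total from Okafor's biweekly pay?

Provincial Income Tax: taxable = 18510.00 Cr − 610.00 Cr − 4×120.00 Cr = 17420.00 Cr
  906.92 Cr + 21.51% × (17420.00 Cr − 9200.00 Cr) = 906.92 Cr + 21.51% × 8220.00 Cr = 2675.04 Cr
Retirement Security Contribution: 3.2% × 17900.00 Cr = 572.80 Cr
Total: 2675.04 Cr + 572.80 Cr = 3247.84 Cr

3247.84 Cr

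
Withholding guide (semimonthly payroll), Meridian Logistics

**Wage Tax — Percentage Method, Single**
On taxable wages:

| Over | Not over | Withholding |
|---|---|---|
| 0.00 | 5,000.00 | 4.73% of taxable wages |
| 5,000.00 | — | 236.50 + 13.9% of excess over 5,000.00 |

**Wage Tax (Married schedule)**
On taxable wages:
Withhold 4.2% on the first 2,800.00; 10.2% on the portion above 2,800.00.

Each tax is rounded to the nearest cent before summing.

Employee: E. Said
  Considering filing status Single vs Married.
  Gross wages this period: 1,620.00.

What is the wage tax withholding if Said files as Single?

76.63

Wage Tax (Single): taxable = 1,620.00
  4.73% × 1,620.00 = 76.63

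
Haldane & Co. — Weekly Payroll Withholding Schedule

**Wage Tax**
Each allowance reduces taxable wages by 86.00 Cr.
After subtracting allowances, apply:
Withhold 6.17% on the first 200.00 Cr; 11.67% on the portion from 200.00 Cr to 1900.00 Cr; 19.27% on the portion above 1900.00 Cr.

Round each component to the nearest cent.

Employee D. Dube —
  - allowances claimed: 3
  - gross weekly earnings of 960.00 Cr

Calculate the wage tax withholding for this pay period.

70.92 Cr

Wage Tax: taxable = 960.00 Cr − 3×86.00 Cr = 702.00 Cr
  12.34 Cr + 11.67% × (702.00 Cr − 200.00 Cr) = 12.34 Cr + 11.67% × 502.00 Cr = 70.92 Cr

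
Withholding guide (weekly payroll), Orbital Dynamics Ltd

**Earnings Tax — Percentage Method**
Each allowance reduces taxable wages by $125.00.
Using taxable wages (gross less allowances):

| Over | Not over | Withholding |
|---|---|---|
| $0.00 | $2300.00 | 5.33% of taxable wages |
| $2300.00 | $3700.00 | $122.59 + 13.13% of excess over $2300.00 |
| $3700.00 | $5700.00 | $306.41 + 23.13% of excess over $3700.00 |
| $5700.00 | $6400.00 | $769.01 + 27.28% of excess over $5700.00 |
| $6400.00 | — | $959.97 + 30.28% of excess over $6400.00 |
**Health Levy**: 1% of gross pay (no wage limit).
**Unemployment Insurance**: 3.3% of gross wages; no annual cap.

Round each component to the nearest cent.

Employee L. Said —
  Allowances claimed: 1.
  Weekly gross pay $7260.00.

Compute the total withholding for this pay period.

$1494.71

Earnings Tax: taxable = $7260.00 − 1×$125.00 = $7135.00
  $959.97 + 30.28% × ($7135.00 − $6400.00) = $959.97 + 30.28% × $735.00 = $1182.53
Health Levy: 1% × $7260.00 = $72.60
Unemployment Insurance: 3.3% × $7260.00 = $239.58
Total: $1182.53 + $72.60 + $239.58 = $1494.71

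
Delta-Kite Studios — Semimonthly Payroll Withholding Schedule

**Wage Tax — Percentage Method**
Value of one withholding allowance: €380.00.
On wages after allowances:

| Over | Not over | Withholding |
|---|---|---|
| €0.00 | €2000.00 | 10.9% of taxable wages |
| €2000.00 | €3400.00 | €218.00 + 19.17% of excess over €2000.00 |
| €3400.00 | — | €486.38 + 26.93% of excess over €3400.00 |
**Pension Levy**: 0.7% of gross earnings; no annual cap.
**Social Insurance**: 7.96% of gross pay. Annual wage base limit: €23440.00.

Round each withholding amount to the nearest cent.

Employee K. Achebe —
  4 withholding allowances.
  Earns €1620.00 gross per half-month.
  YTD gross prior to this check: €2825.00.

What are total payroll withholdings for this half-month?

Wage Tax: taxable = €1620.00 − 4×€380.00 = €100.00
  10.9% × €100.00 = €10.90
Pension Levy: 0.7% × €1620.00 = €11.34
Social Insurance: 7.96% × €1620.00 = €128.95
Total: €10.90 + €11.34 + €128.95 = €151.19

€151.19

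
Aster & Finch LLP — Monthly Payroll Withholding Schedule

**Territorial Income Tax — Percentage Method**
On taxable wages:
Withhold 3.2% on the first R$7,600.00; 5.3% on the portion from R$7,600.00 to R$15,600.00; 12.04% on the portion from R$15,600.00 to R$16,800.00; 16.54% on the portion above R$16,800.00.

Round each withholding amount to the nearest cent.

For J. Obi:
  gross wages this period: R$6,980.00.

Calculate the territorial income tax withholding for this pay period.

Territorial Income Tax: taxable = R$6,980.00
  3.2% × R$6,980.00 = R$223.36

R$223.36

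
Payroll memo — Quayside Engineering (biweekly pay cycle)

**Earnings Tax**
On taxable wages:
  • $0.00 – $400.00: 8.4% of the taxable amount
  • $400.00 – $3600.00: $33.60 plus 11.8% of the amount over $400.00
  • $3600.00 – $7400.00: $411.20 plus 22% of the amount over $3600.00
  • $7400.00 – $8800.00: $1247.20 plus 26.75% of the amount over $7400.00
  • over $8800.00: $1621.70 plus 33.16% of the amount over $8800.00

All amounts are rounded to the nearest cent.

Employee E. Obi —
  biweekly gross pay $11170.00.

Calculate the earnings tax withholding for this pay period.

Earnings Tax: taxable = $11170.00
  $1621.70 + 33.16% × ($11170.00 − $8800.00) = $1621.70 + 33.16% × $2370.00 = $2407.59

$2407.59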